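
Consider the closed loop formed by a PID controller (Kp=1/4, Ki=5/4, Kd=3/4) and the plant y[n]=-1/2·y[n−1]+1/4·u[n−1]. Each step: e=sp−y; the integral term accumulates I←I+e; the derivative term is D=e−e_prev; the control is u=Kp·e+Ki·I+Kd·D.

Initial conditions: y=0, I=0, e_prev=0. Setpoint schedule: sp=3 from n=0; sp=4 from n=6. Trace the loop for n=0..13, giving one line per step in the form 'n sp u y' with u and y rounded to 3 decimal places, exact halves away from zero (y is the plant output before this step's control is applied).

0 3 6.750 0.000
1 3 4.453 1.688
2 3 10.550 0.270
3 3 7.875 2.503
4 3 14.188 0.717
5 3 10.143 3.188
6 4 19.066 0.941
7 4 12.907 4.296
8 4 22.291 1.079
9 4 14.632 5.033
10 4 25.063 1.141
11 4 15.472 5.695
12 4 27.286 1.020
13 4 15.600 6.311

(exact arithmetic carried between steps; '≈' marks a value shown rounded to 6 d.p. or computed from one; I and e_prev carry over from the previous line; the table rounds u and y to 3 d.p., halves away from zero)
n=0: y=0, sp=3, e=sp−y=3; I=3, D=e−e_prev=3; u=1/4·3+5/4·3+3/4·3=6.75; next y=-1/2·0+1/4·6.75=1.6875
n=1: y=1.6875, sp=3, e=sp−y=1.3125; I=4.3125, D=e−e_prev=-1.6875; u=1/4·1.3125+5/4·4.3125+3/4·(-1.6875)=4.453125; next y=-1/2·1.6875+1/4·4.453125≈0.269531
n=2: y≈0.269531, sp=3, e=sp−y≈2.730469; I≈7.042969, D=e−e_prev≈1.417969; u=1/4·2.730469+5/4·7.042969+3/4·1.417969≈10.549805; next y=-1/2·0.269531+1/4·10.549805≈2.502686
n=3: y≈2.502686, sp=3, e=sp−y≈0.497314; I≈7.540283, D=e−e_prev≈-2.233154; u=1/4·0.497314+5/4·7.540283+3/4·(-2.233154)≈7.874817; next y=-1/2·2.502686+1/4·7.874817≈0.717361
n=4: y≈0.717361, sp=3, e=sp−y≈2.282639; I≈9.822922, D=e−e_prev≈1.785324; u=1/4·2.282639+5/4·9.822922+3/4·1.785324≈14.188305; next y=-1/2·0.717361+1/4·14.188305≈3.188396
n=5: y≈3.188396, sp=3, e=sp−y≈-0.188396; I≈9.634526, D=e−e_prev≈-2.471034; u=1/4·(-0.188396)+5/4·9.634526+3/4·(-2.471034)≈10.142783; next y=-1/2·3.188396+1/4·10.142783≈0.941498
n=6: y≈0.941498, sp=4, e=sp−y≈3.058502; I≈12.693028, D=e−e_prev≈3.246897; u=1/4·3.058502+5/4·12.693028+3/4·3.246897≈19.066084; next y=-1/2·0.941498+1/4·19.066084≈4.295772
n=7: y≈4.295772, sp=4, e=sp−y≈-0.295772; I≈12.397256, D=e−e_prev≈-3.354274; u=1/4·(-0.295772)+5/4·12.397256+3/4·(-3.354274)≈12.906922; next y=-1/2·4.295772+1/4·12.906922≈1.078845
n=8: y≈1.078845, sp=4, e=sp−y≈2.921155; I≈15.318412, D=e−e_prev≈3.216927; u=1/4·2.921155+5/4·15.318412+3/4·3.216927≈22.290999; next y=-1/2·1.078845+1/4·22.290999≈5.033327
n=9: y≈5.033327, sp=4, e=sp−y≈-1.033327; I≈14.285084, D=e−e_prev≈-3.954483; u=1/4·(-1.033327)+5/4·14.285084+3/4·(-3.954483)≈14.632161; next y=-1/2·5.033327+1/4·14.632161≈1.141377
n=10: y≈1.141377, sp=4, e=sp−y≈2.858623; I≈17.143708, D=e−e_prev≈3.891951; u=1/4·2.858623+5/4·17.143708+3/4·3.891951≈25.063254; next y=-1/2·1.141377+1/4·25.063254≈5.695125
n=11: y≈5.695125, sp=4, e=sp−y≈-1.695125; I≈15.448583, D=e−e_prev≈-4.553749; u=1/4·(-1.695125)+5/4·15.448583+3/4·(-4.553749)≈15.471636; next y=-1/2·5.695125+1/4·15.471636≈1.020346
n=12: y≈1.020346, sp=4, e=sp−y≈2.979654; I≈18.428236, D=e−e_prev≈4.674779; u=1/4·2.979654+5/4·18.428236+3/4·4.674779≈27.286293; next y=-1/2·1.020346+1/4·27.286293≈6.311400
n=13: y≈6.311400, sp=4, e=sp−y≈-2.311400; I≈16.116836, D=e−e_prev≈-5.291054; u=1/4·(-2.311400)+5/4·16.116836+3/4·(-5.291054)≈15.599905; next y=-1/2·6.311400+1/4·15.599905≈0.744276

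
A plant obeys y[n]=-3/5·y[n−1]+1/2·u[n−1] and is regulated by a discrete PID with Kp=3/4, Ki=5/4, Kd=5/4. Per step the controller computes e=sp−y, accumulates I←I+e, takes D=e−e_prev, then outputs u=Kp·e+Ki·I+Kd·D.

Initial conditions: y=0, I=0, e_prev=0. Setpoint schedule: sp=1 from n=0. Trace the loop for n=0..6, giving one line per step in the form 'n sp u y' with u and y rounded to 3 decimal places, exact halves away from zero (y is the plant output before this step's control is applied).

0 1 3.250 0.000
1 1 -2.031 1.625
2 1 10.970 -1.991
3 1 -17.988 6.679
4 1 49.713 -13.002
5 1 -105.778 32.657
6 1 253.432 -72.483

(exact arithmetic carried between steps; '≈' marks a value shown rounded to 6 d.p. or computed from one; I and e_prev carry over from the previous line; the table rounds u and y to 3 d.p., halves away from zero)
n=0: y=0, sp=1, e=sp−y=1; I=1, D=e−e_prev=1; u=3/4·1+5/4·1+5/4·1=3.25; next y=-3/5·0+1/2·3.25=1.625
n=1: y=1.625, sp=1, e=sp−y=-0.625; I=0.375, D=e−e_prev=-1.625; u=3/4·(-0.625)+5/4·0.375+5/4·(-1.625)=-2.03125; next y=-3/5·1.625+1/2·(-2.03125)=-1.990625
n=2: y=-1.990625, sp=1, e=sp−y=2.990625; I=3.365625, D=e−e_prev=3.615625; u=3/4·2.990625+5/4·3.365625+5/4·3.615625≈10.969531; next y=-3/5·(-1.990625)+1/2·10.969531≈6.679141
n=3: y≈6.679141, sp=1, e=sp−y≈-5.679141; I≈-2.313516, D=e−e_prev≈-8.669766; u=3/4·(-5.679141)+5/4·(-2.313516)+5/4·(-8.669766)≈-17.988457; next y=-3/5·6.679141+1/2·(-17.988457)≈-13.001713
n=4: y≈-13.001713, sp=1, e=sp−y≈14.001713; I≈11.688197, D=e−e_prev≈19.680854; u=3/4·14.001713+5/4·11.688197+5/4·19.680854≈49.712598; next y=-3/5·(-13.001713)+1/2·49.712598≈32.657327
n=5: y≈32.657327, sp=1, e=sp−y≈-31.657327; I≈-19.969130, D=e−e_prev≈-45.659040; u=3/4·(-31.657327)+5/4·(-19.969130)+5/4·(-45.659040)≈-105.778207; next y=-3/5·32.657327+1/2·(-105.778207)≈-72.483499
n=6: y≈-72.483499, sp=1, e=sp−y≈73.483499; I≈53.514370, D=e−e_prev≈105.140826; u=3/4·73.483499+5/4·53.514370+5/4·105.140826≈253.431620; next y=-3/5·(-72.483499)+1/2·253.431620≈170.205909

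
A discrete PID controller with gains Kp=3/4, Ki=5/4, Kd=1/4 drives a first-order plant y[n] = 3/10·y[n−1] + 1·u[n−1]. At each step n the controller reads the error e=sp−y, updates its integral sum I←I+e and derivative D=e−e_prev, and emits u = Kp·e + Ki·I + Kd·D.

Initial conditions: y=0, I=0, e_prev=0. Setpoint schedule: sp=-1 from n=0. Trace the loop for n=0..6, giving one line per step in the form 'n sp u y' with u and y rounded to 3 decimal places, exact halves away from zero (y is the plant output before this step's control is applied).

(exact arithmetic carried between steps; '≈' marks a value shown rounded to 6 d.p. or computed from one; I and e_prev carry over from the previous line; the table rounds u and y to 3 d.p., halves away from zero)
n=0: y=0, sp=-1, e=sp−y=-1; I=-1, D=e−e_prev=-1; u=3/4·(-1)+5/4·(-1)+1/4·(-1)=-2.25; next y=3/10·0+1·(-2.25)=-2.25
n=1: y=-2.25, sp=-1, e=sp−y=1.25; I=0.25, D=e−e_prev=2.25; u=3/4·1.25+5/4·0.25+1/4·2.25=1.8125; next y=3/10·(-2.25)+1·1.8125=1.1375
n=2: y=1.1375, sp=-1, e=sp−y=-2.1375; I=-1.8875, D=e−e_prev=-3.3875; u=3/4·(-2.1375)+5/4·(-1.8875)+1/4·(-3.3875)=-4.809375; next y=3/10·1.1375+1·(-4.809375)=-4.468125
n=3: y=-4.468125, sp=-1, e=sp−y=3.468125; I=1.580625, D=e−e_prev=5.605625; u=3/4·3.468125+5/4·1.580625+1/4·5.605625≈5.978281; next y=3/10·(-4.468125)+1·5.978281≈4.637844
n=4: y≈4.637844, sp=-1, e=sp−y≈-5.637844; I≈-4.057219, D=e−e_prev≈-9.105969; u=3/4·(-5.637844)+5/4·(-4.057219)+1/4·(-9.105969)≈-11.576398; next y=3/10·4.637844+1·(-11.576398)≈-10.185045
n=5: y≈-10.185045, sp=-1, e=sp−y≈9.185045; I≈5.127827, D=e−e_prev≈14.822889; u=3/4·9.185045+5/4·5.127827+1/4·14.822889≈17.004289; next y=3/10·(-10.185045)+1·17.004289≈13.948776
n=6: y≈13.948776, sp=-1, e=sp−y≈-14.948776; I≈-9.820949, D=e−e_prev≈-24.133821; u=3/4·(-14.948776)+5/4·(-9.820949)+1/4·(-24.133821)≈-29.521224; next y=3/10·13.948776+1·(-29.521224)≈-25.336591

0 -1 -2.250 0.000
1 -1 1.813 -2.250
2 -1 -4.809 1.138
3 -1 5.978 -4.468
4 -1 -11.576 4.638
5 -1 17.004 -10.185
6 -1 -29.521 13.949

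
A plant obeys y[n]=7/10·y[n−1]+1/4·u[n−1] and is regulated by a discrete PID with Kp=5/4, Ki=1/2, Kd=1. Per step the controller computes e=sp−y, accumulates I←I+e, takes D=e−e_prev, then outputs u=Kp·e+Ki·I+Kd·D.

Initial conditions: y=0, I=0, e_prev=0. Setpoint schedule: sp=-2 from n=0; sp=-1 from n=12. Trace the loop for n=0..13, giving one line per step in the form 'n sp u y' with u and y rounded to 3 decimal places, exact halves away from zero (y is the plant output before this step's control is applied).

(exact arithmetic carried between steps; '≈' marks a value shown rounded to 6 d.p. or computed from one; I and e_prev carry over from the previous line; the table rounds u and y to 3 d.p., halves away from zero)
n=0: y=0, sp=-2, e=sp−y=-2; I=-2, D=e−e_prev=-2; u=5/4·(-2)+1/2·(-2)+1·(-2)=-5.5; next y=7/10·0+1/4·(-5.5)=-1.375
n=1: y=-1.375, sp=-2, e=sp−y=-0.625; I=-2.625, D=e−e_prev=1.375; u=5/4·(-0.625)+1/2·(-2.625)+1·1.375=-0.71875; next y=7/10·(-1.375)+1/4·(-0.71875)≈-1.142188
n=2: y≈-1.142188, sp=-2, e=sp−y≈-0.857813; I≈-3.482813, D=e−e_prev≈-0.232813; u=5/4·(-0.857813)+1/2·(-3.482813)+1·(-0.232813)≈-3.046484; next y=7/10·(-1.142188)+1/4·(-3.046484)≈-1.561152
n=3: y≈-1.561152, sp=-2, e=sp−y≈-0.438848; I≈-3.921660, D=e−e_prev≈0.418965; u=5/4·(-0.438848)+1/2·(-3.921660)+1·0.418965≈-2.090425; next y=7/10·(-1.561152)+1/4·(-2.090425)≈-1.615413
n=4: y≈-1.615413, sp=-2, e=sp−y≈-0.384587; I≈-4.306247, D=e−e_prev≈0.054260; u=5/4·(-0.384587)+1/2·(-4.306247)+1·0.054260≈-2.579597; next y=7/10·(-1.615413)+1/4·(-2.579597)≈-1.775688
n=5: y≈-1.775688, sp=-2, e=sp−y≈-0.224312; I≈-4.530559, D=e−e_prev≈0.160275; u=5/4·(-0.224312)+1/2·(-4.530559)+1·0.160275≈-2.385394; next y=7/10·(-1.775688)+1/4·(-2.385394)≈-1.839330
n=6: y≈-1.839330, sp=-2, e=sp−y≈-0.160670; I≈-4.691229, D=e−e_prev≈0.063642; u=5/4·(-0.160670)+1/2·(-4.691229)+1·0.063642≈-2.482810; next y=7/10·(-1.839330)+1/4·(-2.482810)≈-1.908234
n=7: y≈-1.908234, sp=-2, e=sp−y≈-0.091766; I≈-4.782995, D=e−e_prev≈0.068903; u=5/4·(-0.091766)+1/2·(-4.782995)+1·0.068903≈-2.437302; next y=7/10·(-1.908234)+1/4·(-2.437302)≈-1.945089
n=8: y≈-1.945089, sp=-2, e=sp−y≈-0.054911; I≈-4.837906, D=e−e_prev≈0.036856; u=5/4·(-0.054911)+1/2·(-4.837906)+1·0.036856≈-2.450736; next y=7/10·(-1.945089)+1/4·(-2.450736)≈-1.974246
n=9: y≈-1.974246, sp=-2, e=sp−y≈-0.025754; I≈-4.863660, D=e−e_prev≈0.029157; u=5/4·(-0.025754)+1/2·(-4.863660)+1·0.029157≈-2.434865; next y=7/10·(-1.974246)+1/4·(-2.434865)≈-1.990689
n=10: y≈-1.990689, sp=-2, e=sp−y≈-0.009311; I≈-4.872971, D=e−e_prev≈0.016442; u=5/4·(-0.009311)+1/2·(-4.872971)+1·0.016442≈-2.431683; next y=7/10·(-1.990689)+1/4·(-2.431683)≈-2.001403
n=11: y≈-2.001403, sp=-2, e=sp−y≈0.001403; I≈-4.871568, D=e−e_prev≈0.010714; u=5/4·0.001403+1/2·(-4.871568)+1·0.010714≈-2.423317; next y=7/10·(-2.001403)+1/4·(-2.423317)≈-2.006811
n=12: y≈-2.006811, sp=-1, e=sp−y≈1.006811; I≈-3.864757, D=e−e_prev≈1.005408; u=5/4·1.006811+1/2·(-3.864757)+1·1.005408≈0.331544; next y=7/10·(-2.006811)+1/4·0.331544≈-1.321882
n=13: y≈-1.321882, sp=-1, e=sp−y≈0.321882; I≈-3.542876, D=e−e_prev≈-0.684929; u=5/4·0.321882+1/2·(-3.542876)+1·(-0.684929)≈-2.054015; next y=7/10·(-1.321882)+1/4·(-2.054015)≈-1.438821

0 -2 -5.500 0.000
1 -2 -0.719 -1.375
2 -2 -3.046 -1.142
3 -2 -2.090 -1.561
4 -2 -2.580 -1.615
5 -2 -2.385 -1.776
6 -2 -2.483 -1.839
7 -2 -2.437 -1.908
8 -2 -2.451 -1.945
9 -2 -2.435 -1.974
10 -2 -2.432 -1.991
11 -2 -2.423 -2.001
12 -1 0.332 -2.007
13 -1 -2.054 -1.322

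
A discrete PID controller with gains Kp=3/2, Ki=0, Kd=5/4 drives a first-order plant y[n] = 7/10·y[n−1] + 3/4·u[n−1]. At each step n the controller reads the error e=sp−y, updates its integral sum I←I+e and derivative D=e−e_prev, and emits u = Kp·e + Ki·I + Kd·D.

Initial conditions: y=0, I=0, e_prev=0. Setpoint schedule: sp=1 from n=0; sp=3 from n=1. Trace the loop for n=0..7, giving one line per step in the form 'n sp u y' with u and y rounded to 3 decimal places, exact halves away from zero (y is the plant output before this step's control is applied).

0 1 2.750 0.000
1 3 1.328 2.063
2 3 0.369 2.440
3 3 2.093 1.984
4 3 -1.156 2.959
5 3 4.887 1.204
6 3 -6.393 4.508
7 3 14.642 -1.639

(exact arithmetic carried between steps; '≈' marks a value shown rounded to 6 d.p. or computed from one; I and e_prev carry over from the previous line; the table rounds u and y to 3 d.p., halves away from zero)
n=0: y=0, sp=1, e=sp−y=1; I=1, D=e−e_prev=1; u=3/2·1+0·1+5/4·1=2.75; next y=7/10·0+3/4·2.75=2.0625
n=1: y=2.0625, sp=3, e=sp−y=0.9375; I=1.9375, D=e−e_prev=-0.0625; u=3/2·0.9375+0·1.9375+5/4·(-0.0625)=1.328125; next y=7/10·2.0625+3/4·1.328125≈2.439844
n=2: y≈2.439844, sp=3, e=sp−y≈0.560156; I≈2.497656, D=e−e_prev≈-0.377344; u=3/2·0.560156+0·2.497656+5/4·(-0.377344)≈0.368555; next y=7/10·2.439844+3/4·0.368555≈1.984307
n=3: y≈1.984307, sp=3, e=sp−y≈1.015693; I≈3.513350, D=e−e_prev≈0.455537; u=3/2·1.015693+0·3.513350+5/4·0.455537≈2.092961; next y=7/10·1.984307+3/4·2.092961≈2.958736
n=4: y≈2.958736, sp=3, e=sp−y≈0.041264; I≈3.554614, D=e−e_prev≈-0.974429; u=3/2·0.041264+0·3.554614+5/4·(-0.974429)≈-1.156140; next y=7/10·2.958736+3/4·(-1.156140)≈1.204010
n=5: y≈1.204010, sp=3, e=sp−y≈1.795990; I≈5.350604, D=e−e_prev≈1.754726; u=3/2·1.795990+0·5.350604+5/4·1.754726≈4.887392; next y=7/10·1.204010+3/4·4.887392≈4.508351
n=6: y≈4.508351, sp=3, e=sp−y≈-1.508351; I≈3.842253, D=e−e_prev≈-3.304341; u=3/2·(-1.508351)+0·3.842253+5/4·(-3.304341)≈-6.392953; next y=7/10·4.508351+3/4·(-6.392953)≈-1.638869
n=7: y≈-1.638869, sp=3, e=sp−y≈4.638869; I≈8.481122, D=e−e_prev≈6.147220; u=3/2·4.638869+0·8.481122+5/4·6.147220≈14.642328; next y=7/10·(-1.638869)+3/4·14.642328≈9.834538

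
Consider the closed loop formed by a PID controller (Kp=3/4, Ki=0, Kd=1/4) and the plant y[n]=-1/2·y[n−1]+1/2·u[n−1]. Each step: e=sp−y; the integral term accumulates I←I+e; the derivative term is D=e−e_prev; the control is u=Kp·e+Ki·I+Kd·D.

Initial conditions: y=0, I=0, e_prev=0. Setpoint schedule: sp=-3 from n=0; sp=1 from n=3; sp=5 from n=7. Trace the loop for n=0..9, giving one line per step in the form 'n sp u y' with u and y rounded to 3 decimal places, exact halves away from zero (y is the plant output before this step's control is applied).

0 -3 -3.000 0.000
1 -3 -0.750 -1.500
2 -3 -3.000 0.375
3 1 3.531 -1.688
4 1 -2.281 2.609
5 1 3.848 -2.445
6 1 -3.008 3.146
7 5 8.614 -3.077
8 5 -2.865 5.845
9 5 9.566 -4.355

(exact arithmetic carried between steps; '≈' marks a value shown rounded to 6 d.p. or computed from one; I and e_prev carry over from the previous line; the table rounds u and y to 3 d.p., halves away from zero)
n=0: y=0, sp=-3, e=sp−y=-3; I=-3, D=e−e_prev=-3; u=3/4·(-3)+0·(-3)+1/4·(-3)=-3; next y=-1/2·0+1/2·(-3)=-1.5
n=1: y=-1.5, sp=-3, e=sp−y=-1.5; I=-4.5, D=e−e_prev=1.5; u=3/4·(-1.5)+0·(-4.5)+1/4·1.5=-0.75; next y=-1/2·(-1.5)+1/2·(-0.75)=0.375
n=2: y=0.375, sp=-3, e=sp−y=-3.375; I=-7.875, D=e−e_prev=-1.875; u=3/4·(-3.375)+0·(-7.875)+1/4·(-1.875)=-3; next y=-1/2·0.375+1/2·(-3)=-1.6875
n=3: y=-1.6875, sp=1, e=sp−y=2.6875; I=-5.1875, D=e−e_prev=6.0625; u=3/4·2.6875+0·(-5.1875)+1/4·6.0625=3.53125; next y=-1/2·(-1.6875)+1/2·3.53125=2.609375
n=4: y=2.609375, sp=1, e=sp−y=-1.609375; I=-6.796875, D=e−e_prev=-4.296875; u=3/4·(-1.609375)+0·(-6.796875)+1/4·(-4.296875)=-2.28125; next y=-1/2·2.609375+1/2·(-2.28125)≈-2.445313
n=5: y≈-2.445313, sp=1, e=sp−y≈3.445313; I≈-3.351563, D=e−e_prev≈5.054688; u=3/4·3.445313+0·(-3.351563)+1/4·5.054688≈3.847656; next y=-1/2·(-2.445313)+1/2·3.847656≈3.146484
n=6: y≈3.146484, sp=1, e=sp−y≈-2.146484; I≈-5.498047, D=e−e_prev≈-5.591797; u=3/4·(-2.146484)+0·(-5.498047)+1/4·(-5.591797)≈-3.007813; next y=-1/2·3.146484+1/2·(-3.007813)≈-3.077148
n=7: y≈-3.077148, sp=5, e=sp−y≈8.077148; I≈2.579102, D=e−e_prev≈10.223633; u=3/4·8.077148+0·2.579102+1/4·10.223633≈8.613770; next y=-1/2·(-3.077148)+1/2·8.613770≈5.845459
n=8: y≈5.845459, sp=5, e=sp−y≈-0.845459; I≈1.733643, D=e−e_prev≈-8.922607; u=3/4·(-0.845459)+0·1.733643+1/4·(-8.922607)≈-2.864746; next y=-1/2·5.845459+1/2·(-2.864746)≈-4.355103
n=9: y≈-4.355103, sp=5, e=sp−y≈9.355103; I≈11.088745, D=e−e_prev≈10.200562; u=3/4·9.355103+0·11.088745+1/4·10.200562≈9.566467; next y=-1/2·(-4.355103)+1/2·9.566467≈6.960785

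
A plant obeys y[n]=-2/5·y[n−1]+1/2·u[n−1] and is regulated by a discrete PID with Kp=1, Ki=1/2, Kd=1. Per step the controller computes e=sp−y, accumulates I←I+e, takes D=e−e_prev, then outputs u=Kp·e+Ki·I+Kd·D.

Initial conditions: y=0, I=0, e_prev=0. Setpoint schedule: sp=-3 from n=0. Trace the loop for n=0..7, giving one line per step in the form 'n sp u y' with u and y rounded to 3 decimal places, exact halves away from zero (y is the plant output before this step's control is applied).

(exact arithmetic carried between steps; '≈' marks a value shown rounded to 6 d.p. or computed from one; I and e_prev carry over from the previous line; the table rounds u and y to 3 d.p., halves away from zero)
n=0: y=0, sp=-3, e=sp−y=-3; I=-3, D=e−e_prev=-3; u=1·(-3)+1/2·(-3)+1·(-3)=-7.5; next y=-2/5·0+1/2·(-7.5)=-3.75
n=1: y=-3.75, sp=-3, e=sp−y=0.75; I=-2.25, D=e−e_prev=3.75; u=1·0.75+1/2·(-2.25)+1·3.75=3.375; next y=-2/5·(-3.75)+1/2·3.375=3.1875
n=2: y=3.1875, sp=-3, e=sp−y=-6.1875; I=-8.4375, D=e−e_prev=-6.9375; u=1·(-6.1875)+1/2·(-8.4375)+1·(-6.9375)=-17.34375; next y=-2/5·3.1875+1/2·(-17.34375)=-9.946875
n=3: y=-9.946875, sp=-3, e=sp−y=6.946875; I=-1.490625, D=e−e_prev=13.134375; u=1·6.946875+1/2·(-1.490625)+1·13.134375≈19.335938; next y=-2/5·(-9.946875)+1/2·19.335938≈13.646719
n=4: y≈13.646719, sp=-3, e=sp−y≈-16.646719; I≈-18.137344, D=e−e_prev≈-23.593594; u=1·(-16.646719)+1/2·(-18.137344)+1·(-23.593594)≈-49.308984; next y=-2/5·13.646719+1/2·(-49.308984)≈-30.113180
n=5: y≈-30.113180, sp=-3, e=sp−y≈27.113180; I≈8.975836, D=e−e_prev≈43.759898; u=1·27.113180+1/2·8.975836+1·43.759898≈75.360996; next y=-2/5·(-30.113180)+1/2·75.360996≈49.725770
n=6: y≈49.725770, sp=-3, e=sp−y≈-52.725770; I≈-43.749934, D=e−e_prev≈-79.838950; u=1·(-52.725770)+1/2·(-43.749934)+1·(-79.838950)≈-154.439687; next y=-2/5·49.725770+1/2·(-154.439687)≈-97.110151
n=7: y≈-97.110151, sp=-3, e=sp−y≈94.110151; I≈50.360217, D=e−e_prev≈146.835921; u=1·94.110151+1/2·50.360217+1·146.835921≈266.126181; next y=-2/5·(-97.110151)+1/2·266.126181≈171.907151

0 -3 -7.500 0.000
1 -3 3.375 -3.750
2 -3 -17.344 3.188
3 -3 19.336 -9.947
4 -3 -49.309 13.647
5 -3 75.361 -30.113
6 -3 -154.440 49.726
7 -3 266.126 -97.110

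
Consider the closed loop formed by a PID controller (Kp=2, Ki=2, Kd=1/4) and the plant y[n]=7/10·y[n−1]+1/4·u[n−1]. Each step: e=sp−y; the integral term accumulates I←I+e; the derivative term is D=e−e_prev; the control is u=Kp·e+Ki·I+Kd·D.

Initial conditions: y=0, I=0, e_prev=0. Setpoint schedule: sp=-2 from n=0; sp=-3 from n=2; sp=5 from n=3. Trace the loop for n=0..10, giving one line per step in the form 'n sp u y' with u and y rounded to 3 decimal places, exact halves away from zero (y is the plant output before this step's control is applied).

(exact arithmetic carried between steps; '≈' marks a value shown rounded to 6 d.p. or computed from one; I and e_prev carry over from the previous line; the table rounds u and y to 3 d.p., halves away from zero)
n=0: y=0, sp=-2, e=sp−y=-2; I=-2, D=e−e_prev=-2; u=2·(-2)+2·(-2)+1/4·(-2)=-8.5; next y=7/10·0+1/4·(-8.5)=-2.125
n=1: y=-2.125, sp=-2, e=sp−y=0.125; I=-1.875, D=e−e_prev=2.125; u=2·0.125+2·(-1.875)+1/4·2.125=-2.96875; next y=7/10·(-2.125)+1/4·(-2.96875)≈-2.229688
n=2: y≈-2.229688, sp=-3, e=sp−y≈-0.770313; I≈-2.645313, D=e−e_prev≈-0.895313; u=2·(-0.770313)+2·(-2.645313)+1/4·(-0.895313)≈-7.055078; next y=7/10·(-2.229688)+1/4·(-7.055078)≈-3.324551
n=3: y≈-3.324551, sp=5, e=sp−y≈8.324551; I≈5.679238, D=e−e_prev≈9.094863; u=2·8.324551+2·5.679238+1/4·9.094863≈30.281294; next y=7/10·(-3.324551)+1/4·30.281294≈5.243138
n=4: y≈5.243138, sp=5, e=sp−y≈-0.243138; I≈5.436100, D=e−e_prev≈-8.567689; u=2·(-0.243138)+2·5.436100+1/4·(-8.567689)≈8.244003; next y=7/10·5.243138+1/4·8.244003≈5.731197
n=5: y≈5.731197, sp=5, e=sp−y≈-0.731197; I≈4.704903, D=e−e_prev≈-0.488059; u=2·(-0.731197)+2·4.704903+1/4·(-0.488059)≈7.825397; next y=7/10·5.731197+1/4·7.825397≈5.968187
n=6: y≈5.968187, sp=5, e=sp−y≈-0.968187; I≈3.736716, D=e−e_prev≈-0.236990; u=2·(-0.968187)+2·3.736716+1/4·(-0.236990)≈5.477810; next y=7/10·5.968187+1/4·5.477810≈5.547183
n=7: y≈5.547183, sp=5, e=sp−y≈-0.547183; I≈3.189532, D=e−e_prev≈0.421004; u=2·(-0.547183)+2·3.189532+1/4·0.421004≈5.389949; next y=7/10·5.547183+1/4·5.389949≈5.230516
n=8: y≈5.230516, sp=5, e=sp−y≈-0.230516; I≈2.959017, D=e−e_prev≈0.316668; u=2·(-0.230516)+2·2.959017+1/4·0.316668≈5.536169; next y=7/10·5.230516+1/4·5.536169≈5.045403
n=9: y≈5.045403, sp=5, e=sp−y≈-0.045403; I≈2.913614, D=e−e_prev≈0.185112; u=2·(-0.045403)+2·2.913614+1/4·0.185112≈5.782699; next y=7/10·5.045403+1/4·5.782699≈4.977457
n=10: y≈4.977457, sp=5, e=sp−y≈0.022543; I≈2.936157, D=e−e_prev≈0.067946; u=2·0.022543+2·2.936157+1/4·0.067946≈5.934386; next y=7/10·4.977457+1/4·5.934386≈4.967816

0 -2 -8.500 0.000
1 -2 -2.969 -2.125
2 -3 -7.055 -2.230
3 5 30.281 -3.325
4 5 8.244 5.243
5 5 7.825 5.731
6 5 5.478 5.968
7 5 5.390 5.547
8 5 5.536 5.231
9 5 5.783 5.045
10 5 5.934 4.977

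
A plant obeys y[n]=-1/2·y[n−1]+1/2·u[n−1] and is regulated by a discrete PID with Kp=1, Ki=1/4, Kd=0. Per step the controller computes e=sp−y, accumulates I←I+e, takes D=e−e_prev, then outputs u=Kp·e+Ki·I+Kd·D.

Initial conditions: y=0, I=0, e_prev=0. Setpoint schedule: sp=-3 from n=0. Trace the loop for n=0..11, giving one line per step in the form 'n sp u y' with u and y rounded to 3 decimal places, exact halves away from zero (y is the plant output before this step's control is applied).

0 -3 -3.750 0.000
1 -3 -2.156 -1.875
2 -3 -4.605 -0.141
3 -3 -2.706 -2.232
4 -3 -5.392 -0.237
5 -3 -3.157 -2.578
6 -3 -6.123 -0.289
7 -3 -3.516 -2.917
8 -3 -6.808 -0.300
9 -3 -3.790 -3.254
10 -3 -7.459 -0.268
11 -3 -3.983 -3.596

(exact arithmetic carried between steps; '≈' marks a value shown rounded to 6 d.p. or computed from one; I and e_prev carry over from the previous line; the table rounds u and y to 3 d.p., halves away from zero)
n=0: y=0, sp=-3, e=sp−y=-3; I=-3, D=e−e_prev=-3; u=1·(-3)+1/4·(-3)+0·(-3)=-3.75; next y=-1/2·0+1/2·(-3.75)=-1.875
n=1: y=-1.875, sp=-3, e=sp−y=-1.125; I=-4.125, D=e−e_prev=1.875; u=1·(-1.125)+1/4·(-4.125)+0·1.875=-2.15625; next y=-1/2·(-1.875)+1/2·(-2.15625)=-0.140625
n=2: y=-0.140625, sp=-3, e=sp−y=-2.859375; I=-6.984375, D=e−e_prev=-1.734375; u=1·(-2.859375)+1/4·(-6.984375)+0·(-1.734375)≈-4.605469; next y=-1/2·(-0.140625)+1/2·(-4.605469)≈-2.232422
n=3: y≈-2.232422, sp=-3, e=sp−y≈-0.767578; I≈-7.751953, D=e−e_prev≈2.091797; u=1·(-0.767578)+1/4·(-7.751953)+0·2.091797≈-2.705566; next y=-1/2·(-2.232422)+1/2·(-2.705566)≈-0.236572
n=4: y≈-0.236572, sp=-3, e=sp−y≈-2.763428; I≈-10.515381, D=e−e_prev≈-1.995850; u=1·(-2.763428)+1/4·(-10.515381)+0·(-1.995850)≈-5.392273; next y=-1/2·(-0.236572)+1/2·(-5.392273)≈-2.577850
n=5: y≈-2.577850, sp=-3, e=sp−y≈-0.422150; I≈-10.937531, D=e−e_prev≈2.341278; u=1·(-0.422150)+1/4·(-10.937531)+0·2.341278≈-3.156532; next y=-1/2·(-2.577850)+1/2·(-3.156532)≈-0.289341
n=6: y≈-0.289341, sp=-3, e=sp−y≈-2.710659; I≈-13.648190, D=e−e_prev≈-2.288509; u=1·(-2.710659)+1/4·(-13.648190)+0·(-2.288509)≈-6.122706; next y=-1/2·(-0.289341)+1/2·(-6.122706)≈-2.916683
n=7: y≈-2.916683, sp=-3, e=sp−y≈-0.083317; I≈-13.731507, D=e−e_prev≈2.627342; u=1·(-0.083317)+1/4·(-13.731507)+0·2.627342≈-3.516194; next y=-1/2·(-2.916683)+1/2·(-3.516194)≈-0.299756
n=8: y≈-0.299756, sp=-3, e=sp−y≈-2.700244; I≈-16.431751, D=e−e_prev≈-2.616927; u=1·(-2.700244)+1/4·(-16.431751)+0·(-2.616927)≈-6.808182; next y=-1/2·(-0.299756)+1/2·(-6.808182)≈-3.254213
n=9: y≈-3.254213, sp=-3, e=sp−y≈0.254213; I≈-16.177538, D=e−e_prev≈2.954458; u=1·0.254213+1/4·(-16.177538)+0·2.954458≈-3.790171; next y=-1/2·(-3.254213)+1/2·(-3.790171)≈-0.267979
n=10: y≈-0.267979, sp=-3, e=sp−y≈-2.732021; I≈-18.909559, D=e−e_prev≈-2.986234; u=1·(-2.732021)+1/4·(-18.909559)+0·(-2.986234)≈-7.459411; next y=-1/2·(-0.267979)+1/2·(-7.459411)≈-3.595716
n=11: y≈-3.595716, sp=-3, e=sp−y≈0.595716; I≈-18.313843, D=e−e_prev≈3.327737; u=1·0.595716+1/4·(-18.313843)+0·3.327737≈-3.982745; next y=-1/2·(-3.595716)+1/2·(-3.982745)≈-0.193514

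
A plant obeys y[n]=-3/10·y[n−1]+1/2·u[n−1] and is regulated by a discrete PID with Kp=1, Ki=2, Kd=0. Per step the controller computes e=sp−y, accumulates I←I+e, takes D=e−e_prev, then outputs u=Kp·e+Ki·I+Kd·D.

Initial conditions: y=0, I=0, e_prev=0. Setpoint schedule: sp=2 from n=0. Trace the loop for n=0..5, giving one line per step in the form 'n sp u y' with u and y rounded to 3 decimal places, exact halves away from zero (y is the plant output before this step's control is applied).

(exact arithmetic carried between steps; '≈' marks a value shown rounded to 6 d.p. or computed from one; I and e_prev carry over from the previous line; the table rounds u and y to 3 d.p., halves away from zero)
n=0: y=0, sp=2, e=sp−y=2; I=2, D=e−e_prev=2; u=1·2+2·2+0·2=6; next y=-3/10·0+1/2·6=3
n=1: y=3, sp=2, e=sp−y=-1; I=1, D=e−e_prev=-3; u=1·(-1)+2·1+0·(-3)=1; next y=-3/10·3+1/2·1=-0.4
n=2: y=-0.4, sp=2, e=sp−y=2.4; I=3.4, D=e−e_prev=3.4; u=1·2.4+2·3.4+0·3.4=9.2; next y=-3/10·(-0.4)+1/2·9.2=4.72
n=3: y=4.72, sp=2, e=sp−y=-2.72; I=0.68, D=e−e_prev=-5.12; u=1·(-2.72)+2·0.68+0·(-5.12)=-1.36; next y=-3/10·4.72+1/2·(-1.36)=-2.096
n=4: y=-2.096, sp=2, e=sp−y=4.096; I=4.776, D=e−e_prev=6.816; u=1·4.096+2·4.776+0·6.816=13.648; next y=-3/10·(-2.096)+1/2·13.648=7.4528
n=5: y=7.4528, sp=2, e=sp−y=-5.4528; I=-0.6768, D=e−e_prev=-9.5488; u=1·(-5.4528)+2·(-0.6768)+0·(-9.5488)=-6.8064; next y=-3/10·7.4528+1/2·(-6.8064)=-5.63904

0 2 6.000 0.000
1 2 1.000 3.000
2 2 9.200 -0.400
3 2 -1.360 4.720
4 2 13.648 -2.096
5 2 -6.806 7.453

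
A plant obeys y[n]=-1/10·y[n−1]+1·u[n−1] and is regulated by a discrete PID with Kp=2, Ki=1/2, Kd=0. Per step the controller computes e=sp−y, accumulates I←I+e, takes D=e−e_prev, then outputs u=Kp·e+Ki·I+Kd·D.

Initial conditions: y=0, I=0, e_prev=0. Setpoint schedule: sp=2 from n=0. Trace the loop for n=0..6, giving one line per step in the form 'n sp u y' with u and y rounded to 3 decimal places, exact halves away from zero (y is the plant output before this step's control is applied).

0 2 5.000 0.000
1 2 -6.500 5.000
2 2 22.000 -7.000
3 2 -47.750 22.700
4 2 123.700 -50.020
5 2 -297.095 128.702
6 2 736.222 -309.965

(exact arithmetic carried between steps; '≈' marks a value shown rounded to 6 d.p. or computed from one; I and e_prev carry over from the previous line; the table rounds u and y to 3 d.p., halves away from zero)
n=0: y=0, sp=2, e=sp−y=2; I=2, D=e−e_prev=2; u=2·2+1/2·2+0·2=5; next y=-1/10·0+1·5=5
n=1: y=5, sp=2, e=sp−y=-3; I=-1, D=e−e_prev=-5; u=2·(-3)+1/2·(-1)+0·(-5)=-6.5; next y=-1/10·5+1·(-6.5)=-7
n=2: y=-7, sp=2, e=sp−y=9; I=8, D=e−e_prev=12; u=2·9+1/2·8+0·12=22; next y=-1/10·(-7)+1·22=22.7
n=3: y=22.7, sp=2, e=sp−y=-20.7; I=-12.7, D=e−e_prev=-29.7; u=2·(-20.7)+1/2·(-12.7)+0·(-29.7)=-47.75; next y=-1/10·22.7+1·(-47.75)=-50.02
n=4: y=-50.02, sp=2, e=sp−y=52.02; I=39.32, D=e−e_prev=72.72; u=2·52.02+1/2·39.32+0·72.72=123.7; next y=-1/10·(-50.02)+1·123.7=128.702
n=5: y=128.702, sp=2, e=sp−y=-126.702; I=-87.382, D=e−e_prev=-178.722; u=2·(-126.702)+1/2·(-87.382)+0·(-178.722)=-297.095; next y=-1/10·128.702+1·(-297.095)=-309.9652
n=6: y=-309.9652, sp=2, e=sp−y=311.9652; I=224.5832, D=e−e_prev=438.6672; u=2·311.9652+1/2·224.5832+0·438.6672=736.222; next y=-1/10·(-309.9652)+1·736.222=767.21852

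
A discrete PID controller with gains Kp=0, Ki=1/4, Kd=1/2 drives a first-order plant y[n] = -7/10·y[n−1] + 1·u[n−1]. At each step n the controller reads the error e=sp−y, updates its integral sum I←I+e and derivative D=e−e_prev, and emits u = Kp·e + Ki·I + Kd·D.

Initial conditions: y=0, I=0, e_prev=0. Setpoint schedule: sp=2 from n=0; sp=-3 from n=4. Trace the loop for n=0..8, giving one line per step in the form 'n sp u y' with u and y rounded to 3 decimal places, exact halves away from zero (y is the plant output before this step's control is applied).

0 2 1.500 0.000
1 2 -0.125 1.500
2 2 2.756 -1.175
3 2 -1.353 3.579
4 -3 2.457 -3.858
5 -3 -5.309 5.157
6 -3 7.717 -8.919
7 -3 -15.001 13.960
8 -3 21.248 -24.773

(exact arithmetic carried between steps; '≈' marks a value shown rounded to 6 d.p. or computed from one; I and e_prev carry over from the previous line; the table rounds u and y to 3 d.p., halves away from zero)
n=0: y=0, sp=2, e=sp−y=2; I=2, D=e−e_prev=2; u=0·2+1/4·2+1/2·2=1.5; next y=-7/10·0+1·1.5=1.5
n=1: y=1.5, sp=2, e=sp−y=0.5; I=2.5, D=e−e_prev=-1.5; u=0·0.5+1/4·2.5+1/2·(-1.5)=-0.125; next y=-7/10·1.5+1·(-0.125)=-1.175
n=2: y=-1.175, sp=2, e=sp−y=3.175; I=5.675, D=e−e_prev=2.675; u=0·3.175+1/4·5.675+1/2·2.675=2.75625; next y=-7/10·(-1.175)+1·2.75625=3.57875
n=3: y=3.57875, sp=2, e=sp−y=-1.57875; I=4.09625, D=e−e_prev=-4.75375; u=0·(-1.57875)+1/4·4.09625+1/2·(-4.75375)≈-1.352813; next y=-7/10·3.57875+1·(-1.352813)≈-3.857938
n=4: y≈-3.857938, sp=-3, e=sp−y≈0.857938; I≈4.954188, D=e−e_prev≈2.436688; u=0·0.857938+1/4·4.954188+1/2·2.436688≈2.456891; next y=-7/10·(-3.857938)+1·2.456891≈5.157447
n=5: y≈5.157447, sp=-3, e=sp−y≈-8.157447; I≈-3.203259, D=e−e_prev≈-9.015384; u=0·(-8.157447)+1/4·(-3.203259)+1/2·(-9.015384)≈-5.308507; next y=-7/10·5.157447+1·(-5.308507)≈-8.918720
n=6: y≈-8.918720, sp=-3, e=sp−y≈5.918720; I≈2.715460, D=e−e_prev≈14.076167; u=0·5.918720+1/4·2.715460+1/2·14.076167≈7.716948; next y=-7/10·(-8.918720)+1·7.716948≈13.960052
n=7: y≈13.960052, sp=-3, e=sp−y≈-16.960052; I≈-14.244592, D=e−e_prev≈-22.878772; u=0·(-16.960052)+1/4·(-14.244592)+1/2·(-22.878772)≈-15.000534; next y=-7/10·13.960052+1·(-15.000534)≈-24.772571
n=8: y≈-24.772571, sp=-3, e=sp−y≈21.772571; I≈7.527979, D=e−e_prev≈38.732623; u=0·21.772571+1/4·7.527979+1/2·38.732623≈21.248306; next y=-7/10·(-24.772571)+1·21.248306≈38.589106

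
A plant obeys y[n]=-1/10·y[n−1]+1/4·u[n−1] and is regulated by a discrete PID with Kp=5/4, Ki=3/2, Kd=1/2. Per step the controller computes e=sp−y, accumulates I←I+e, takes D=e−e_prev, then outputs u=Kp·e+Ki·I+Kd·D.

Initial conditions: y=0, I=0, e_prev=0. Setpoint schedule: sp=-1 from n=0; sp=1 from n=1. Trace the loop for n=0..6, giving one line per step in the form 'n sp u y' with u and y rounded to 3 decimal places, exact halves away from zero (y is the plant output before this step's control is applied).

(exact arithmetic carried between steps; '≈' marks a value shown rounded to 6 d.p. or computed from one; I and e_prev carry over from the previous line; the table rounds u and y to 3 d.p., halves away from zero)
n=0: y=0, sp=-1, e=sp−y=-1; I=-1, D=e−e_prev=-1; u=5/4·(-1)+3/2·(-1)+1/2·(-1)=-3.25; next y=-1/10·0+1/4·(-3.25)=-0.8125
n=1: y=-0.8125, sp=1, e=sp−y=1.8125; I=0.8125, D=e−e_prev=2.8125; u=5/4·1.8125+3/2·0.8125+1/2·2.8125=4.890625; next y=-1/10·(-0.8125)+1/4·4.890625≈1.303906
n=2: y≈1.303906, sp=1, e=sp−y≈-0.303906; I≈0.508594, D=e−e_prev≈-2.116406; u=5/4·(-0.303906)+3/2·0.508594+1/2·(-2.116406)≈-0.675195; next y=-1/10·1.303906+1/4·(-0.675195)≈-0.299189
n=3: y≈-0.299189, sp=1, e=sp−y≈1.299189; I≈1.807783, D=e−e_prev≈1.603096; u=5/4·1.299189+3/2·1.807783+1/2·1.603096≈5.137209; next y=-1/10·(-0.299189)+1/4·5.137209≈1.314221
n=4: y≈1.314221, sp=1, e=sp−y≈-0.314221; I≈1.493562, D=e−e_prev≈-1.613411; u=5/4·(-0.314221)+3/2·1.493562+1/2·(-1.613411)≈1.040861; next y=-1/10·1.314221+1/4·1.040861≈0.128793
n=5: y≈0.128793, sp=1, e=sp−y≈0.871207; I≈2.364769, D=e−e_prev≈1.185428; u=5/4·0.871207+3/2·2.364769+1/2·1.185428≈5.228876; next y=-1/10·0.128793+1/4·5.228876≈1.294340
n=6: y≈1.294340, sp=1, e=sp−y≈-0.294340; I≈2.070429, D=e−e_prev≈-1.165547; u=5/4·(-0.294340)+3/2·2.070429+1/2·(-1.165547)≈2.154946; next y=-1/10·1.294340+1/4·2.154946≈0.409302

0 -1 -3.250 0.000
1 1 4.891 -0.813
2 1 -0.675 1.304
3 1 5.137 -0.299
4 1 1.041 1.314
5 1 5.229 0.129
6 1 2.155 1.294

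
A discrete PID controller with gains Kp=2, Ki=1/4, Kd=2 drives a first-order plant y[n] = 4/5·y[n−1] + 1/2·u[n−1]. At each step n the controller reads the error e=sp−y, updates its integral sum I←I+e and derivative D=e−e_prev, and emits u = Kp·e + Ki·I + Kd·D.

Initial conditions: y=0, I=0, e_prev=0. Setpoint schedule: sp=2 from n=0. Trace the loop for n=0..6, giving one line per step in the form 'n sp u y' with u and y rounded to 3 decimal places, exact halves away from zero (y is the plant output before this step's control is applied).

0 2 8.500 0.000
1 2 -13.063 4.250
2 2 26.245 -3.131
3 2 -45.667 10.618
4 2 85.744 -14.339
5 2 -154.480 31.400
6 2 284.610 -52.120

(exact arithmetic carried between steps; '≈' marks a value shown rounded to 6 d.p. or computed from one; I and e_prev carry over from the previous line; the table rounds u and y to 3 d.p., halves away from zero)
n=0: y=0, sp=2, e=sp−y=2; I=2, D=e−e_prev=2; u=2·2+1/4·2+2·2=8.5; next y=4/5·0+1/2·8.5=4.25
n=1: y=4.25, sp=2, e=sp−y=-2.25; I=-0.25, D=e−e_prev=-4.25; u=2·(-2.25)+1/4·(-0.25)+2·(-4.25)=-13.0625; next y=4/5·4.25+1/2·(-13.0625)=-3.13125
n=2: y=-3.13125, sp=2, e=sp−y=5.13125; I=4.88125, D=e−e_prev=7.38125; u=2·5.13125+1/4·4.88125+2·7.38125≈26.245313; next y=4/5·(-3.13125)+1/2·26.245313≈10.617656
n=3: y≈10.617656, sp=2, e=sp−y≈-8.617656; I≈-3.736406, D=e−e_prev≈-13.748906; u=2·(-8.617656)+1/4·(-3.736406)+2·(-13.748906)≈-45.667227; next y=4/5·10.617656+1/2·(-45.667227)≈-14.339488
n=4: y≈-14.339488, sp=2, e=sp−y≈16.339488; I≈12.603082, D=e−e_prev≈24.957145; u=2·16.339488+1/4·12.603082+2·24.957145≈85.744036; next y=4/5·(-14.339488)+1/2·85.744036≈31.400427
n=5: y≈31.400427, sp=2, e=sp−y≈-29.400427; I≈-16.797345, D=e−e_prev≈-45.739916; u=2·(-29.400427)+1/4·(-16.797345)+2·(-45.739916)≈-154.480023; next y=4/5·31.400427+1/2·(-154.480023)≈-52.119669
n=6: y≈-52.119669, sp=2, e=sp−y≈54.119669; I≈37.322324, D=e−e_prev≈83.520097; u=2·54.119669+1/4·37.322324+2·83.520097≈284.610113; next y=4/5·(-52.119669)+1/2·284.610113≈100.609321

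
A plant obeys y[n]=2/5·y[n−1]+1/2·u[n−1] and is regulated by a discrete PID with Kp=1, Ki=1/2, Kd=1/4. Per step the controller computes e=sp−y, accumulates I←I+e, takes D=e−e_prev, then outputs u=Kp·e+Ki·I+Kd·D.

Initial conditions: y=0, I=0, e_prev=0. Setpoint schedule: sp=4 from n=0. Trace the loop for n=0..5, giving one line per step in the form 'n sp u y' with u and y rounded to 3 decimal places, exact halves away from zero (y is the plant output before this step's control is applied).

0 4 7.000 0.000
1 4 1.875 3.500
2 4 5.034 2.338
3 4 3.624 3.452
4 4 4.630 3.193
5 4 4.270 3.592

(exact arithmetic carried between steps; '≈' marks a value shown rounded to 6 d.p. or computed from one; I and e_prev carry over from the previous line; the table rounds u and y to 3 d.p., halves away from zero)
n=0: y=0, sp=4, e=sp−y=4; I=4, D=e−e_prev=4; u=1·4+1/2·4+1/4·4=7; next y=2/5·0+1/2·7=3.5
n=1: y=3.5, sp=4, e=sp−y=0.5; I=4.5, D=e−e_prev=-3.5; u=1·0.5+1/2·4.5+1/4·(-3.5)=1.875; next y=2/5·3.5+1/2·1.875=2.3375
n=2: y=2.3375, sp=4, e=sp−y=1.6625; I=6.1625, D=e−e_prev=1.1625; u=1·1.6625+1/2·6.1625+1/4·1.1625=5.034375; next y=2/5·2.3375+1/2·5.034375≈3.452188
n=3: y≈3.452188, sp=4, e=sp−y≈0.547813; I≈6.710313, D=e−e_prev≈-1.114688; u=1·0.547813+1/2·6.710313+1/4·(-1.114688)≈3.624297; next y=2/5·3.452188+1/2·3.624297≈3.193023
n=4: y≈3.193023, sp=4, e=sp−y≈0.806977; I≈7.517289, D=e−e_prev≈0.259164; u=1·0.806977+1/2·7.517289+1/4·0.259164≈4.630412; next y=2/5·3.193023+1/2·4.630412≈3.592415
n=5: y≈3.592415, sp=4, e=sp−y≈0.407585; I≈7.924874, D=e−e_prev≈-0.399392; u=1·0.407585+1/2·7.924874+1/4·(-0.399392)≈4.270173; next y=2/5·3.592415+1/2·4.270173≈3.572053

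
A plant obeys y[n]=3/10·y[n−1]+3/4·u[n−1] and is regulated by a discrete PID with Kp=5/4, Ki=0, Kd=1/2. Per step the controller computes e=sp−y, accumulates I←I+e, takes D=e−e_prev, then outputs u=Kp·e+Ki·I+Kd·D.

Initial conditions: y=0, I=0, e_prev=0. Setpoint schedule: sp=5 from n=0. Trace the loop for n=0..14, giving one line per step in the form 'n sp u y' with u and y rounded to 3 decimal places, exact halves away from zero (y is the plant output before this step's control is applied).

(exact arithmetic carried between steps; '≈' marks a value shown rounded to 6 d.p. or computed from one; I and e_prev carry over from the previous line; the table rounds u and y to 3 d.p., halves away from zero)
n=0: y=0, sp=5, e=sp−y=5; I=5, D=e−e_prev=5; u=5/4·5+0·5+1/2·5=8.75; next y=3/10·0+3/4·8.75=6.5625
n=1: y=6.5625, sp=5, e=sp−y=-1.5625; I=3.4375, D=e−e_prev=-6.5625; u=5/4·(-1.5625)+0·3.4375+1/2·(-6.5625)=-5.234375; next y=3/10·6.5625+3/4·(-5.234375)≈-1.957031
n=2: y≈-1.957031, sp=5, e=sp−y≈6.957031; I≈10.394531, D=e−e_prev≈8.519531; u=5/4·6.957031+0·10.394531+1/2·8.519531≈12.956055; next y=3/10·(-1.957031)+3/4·12.956055≈9.129932
n=3: y≈9.129932, sp=5, e=sp−y≈-4.129932; I≈6.264600, D=e−e_prev≈-11.086963; u=5/4·(-4.129932)+0·6.264600+1/2·(-11.086963)≈-10.705896; next y=3/10·9.129932+3/4·(-10.705896)≈-5.290443
n=4: y≈-5.290443, sp=5, e=sp−y≈10.290443; I≈16.555042, D=e−e_prev≈14.420374; u=5/4·10.290443+0·16.555042+1/2·14.420374≈20.073240; next y=3/10·(-5.290443)+3/4·20.073240≈13.467797
n=5: y≈13.467797, sp=5, e=sp−y≈-8.467797; I≈8.087245, D=e−e_prev≈-18.758240; u=5/4·(-8.467797)+0·8.087245+1/2·(-18.758240)≈-19.963867; next y=3/10·13.467797+3/4·(-19.963867)≈-10.932561
n=6: y≈-10.932561, sp=5, e=sp−y≈15.932561; I≈24.019806, D=e−e_prev≈24.400358; u=5/4·15.932561+0·24.019806+1/2·24.400358≈32.115880; next y=3/10·(-10.932561)+3/4·32.115880≈20.807142
n=7: y≈20.807142, sp=5, e=sp−y≈-15.807142; I≈8.212664, D=e−e_prev≈-31.739703; u=5/4·(-15.807142)+0·8.212664+1/2·(-31.739703)≈-35.628779; next y=3/10·20.807142+3/4·(-35.628779)≈-20.479441
n=8: y≈-20.479441, sp=5, e=sp−y≈25.479441; I≈33.692105, D=e−e_prev≈41.286583; u=5/4·25.479441+0·33.692105+1/2·41.286583≈52.492593; next y=3/10·(-20.479441)+3/4·52.492593≈33.225613
n=9: y≈33.225613, sp=5, e=sp−y≈-28.225613; I≈5.466492, D=e−e_prev≈-53.705054; u=5/4·(-28.225613)+0·5.466492+1/2·(-53.705054)≈-62.134543; next y=3/10·33.225613+3/4·(-62.134543)≈-36.633223
n=10: y≈-36.633223, sp=5, e=sp−y≈41.633223; I≈47.099716, D=e−e_prev≈69.858836; u=5/4·41.633223+0·47.099716+1/2·69.858836≈86.970947; next y=3/10·(-36.633223)+3/4·86.970947≈54.238243
n=11: y≈54.238243, sp=5, e=sp−y≈-49.238243; I≈-2.138528, D=e−e_prev≈-90.871467; u=5/4·(-49.238243)+0·(-2.138528)+1/2·(-90.871467)≈-106.983538; next y=3/10·54.238243+3/4·(-106.983538)≈-63.966180
n=12: y≈-63.966180, sp=5, e=sp−y≈68.966180; I≈66.827653, D=e−e_prev≈118.204423; u=5/4·68.966180+0·66.827653+1/2·118.204423≈145.309937; next y=3/10·(-63.966180)+3/4·145.309937≈89.792599
n=13: y≈89.792599, sp=5, e=sp−y≈-84.792599; I≈-17.964946, D=e−e_prev≈-153.758779; u=5/4·(-84.792599)+0·(-17.964946)+1/2·(-153.758779)≈-182.870138; next y=3/10·89.792599+3/4·(-182.870138)≈-110.214824
n=14: y≈-110.214824, sp=5, e=sp−y≈115.214824; I≈97.249878, D=e−e_prev≈200.007422; u=5/4·115.214824+0·97.249878+1/2·200.007422≈244.022241; next y=3/10·(-110.214824)+3/4·244.022241≈149.952233

0 5 8.750 0.000
1 5 -5.234 6.563
2 5 12.956 -1.957
3 5 -10.706 9.130
4 5 20.073 -5.290
5 5 -19.964 13.468
6 5 32.116 -10.933
7 5 -35.629 20.807
8 5 52.493 -20.479
9 5 -62.135 33.226
10 5 86.971 -36.633
11 5 -106.984 54.238
12 5 145.310 -63.966
13 5 -182.870 89.793
14 5 244.022 -110.215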